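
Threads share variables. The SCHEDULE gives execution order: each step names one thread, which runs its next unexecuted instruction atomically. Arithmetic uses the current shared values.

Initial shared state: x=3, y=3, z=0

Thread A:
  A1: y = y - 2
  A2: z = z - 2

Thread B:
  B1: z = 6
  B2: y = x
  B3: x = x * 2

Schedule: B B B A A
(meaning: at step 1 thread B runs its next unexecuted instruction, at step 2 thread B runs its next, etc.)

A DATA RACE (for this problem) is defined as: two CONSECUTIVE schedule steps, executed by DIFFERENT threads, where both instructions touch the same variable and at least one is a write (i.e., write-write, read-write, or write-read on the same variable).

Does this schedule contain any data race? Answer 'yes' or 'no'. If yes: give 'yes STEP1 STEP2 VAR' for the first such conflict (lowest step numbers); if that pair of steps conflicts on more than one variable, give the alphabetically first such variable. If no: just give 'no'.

Answer: no

Derivation:
Steps 1,2: same thread (B). No race.
Steps 2,3: same thread (B). No race.
Steps 3,4: B(r=x,w=x) vs A(r=y,w=y). No conflict.
Steps 4,5: same thread (A). No race.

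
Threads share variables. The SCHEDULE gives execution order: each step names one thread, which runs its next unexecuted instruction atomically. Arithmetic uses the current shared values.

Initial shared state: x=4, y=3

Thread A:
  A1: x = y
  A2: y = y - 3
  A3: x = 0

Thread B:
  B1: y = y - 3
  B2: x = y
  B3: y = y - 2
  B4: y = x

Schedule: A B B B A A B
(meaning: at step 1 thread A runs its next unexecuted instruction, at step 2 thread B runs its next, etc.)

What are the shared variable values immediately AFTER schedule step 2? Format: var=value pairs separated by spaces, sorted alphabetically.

Answer: x=3 y=0

Derivation:
Step 1: thread A executes A1 (x = y). Shared: x=3 y=3. PCs: A@1 B@0
Step 2: thread B executes B1 (y = y - 3). Shared: x=3 y=0. PCs: A@1 B@1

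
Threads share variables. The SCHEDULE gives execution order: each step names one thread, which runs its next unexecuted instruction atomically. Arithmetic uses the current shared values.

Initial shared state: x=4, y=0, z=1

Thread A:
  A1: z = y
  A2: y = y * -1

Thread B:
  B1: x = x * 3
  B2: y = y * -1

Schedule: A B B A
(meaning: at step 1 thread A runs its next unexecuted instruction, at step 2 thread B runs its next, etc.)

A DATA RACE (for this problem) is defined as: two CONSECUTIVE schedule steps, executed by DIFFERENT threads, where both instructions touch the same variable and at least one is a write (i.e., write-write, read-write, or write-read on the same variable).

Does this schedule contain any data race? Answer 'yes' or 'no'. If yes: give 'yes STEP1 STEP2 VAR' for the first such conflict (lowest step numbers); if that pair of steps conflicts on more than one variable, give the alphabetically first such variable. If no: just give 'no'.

Answer: yes 3 4 y

Derivation:
Steps 1,2: A(r=y,w=z) vs B(r=x,w=x). No conflict.
Steps 2,3: same thread (B). No race.
Steps 3,4: B(y = y * -1) vs A(y = y * -1). RACE on y (W-W).
First conflict at steps 3,4.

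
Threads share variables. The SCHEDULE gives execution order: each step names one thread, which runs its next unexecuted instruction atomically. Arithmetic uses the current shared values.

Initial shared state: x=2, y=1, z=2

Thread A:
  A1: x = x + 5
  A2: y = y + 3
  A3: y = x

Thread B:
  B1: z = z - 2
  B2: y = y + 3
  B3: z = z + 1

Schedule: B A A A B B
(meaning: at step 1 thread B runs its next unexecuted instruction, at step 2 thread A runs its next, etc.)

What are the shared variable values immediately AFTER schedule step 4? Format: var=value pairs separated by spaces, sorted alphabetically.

Answer: x=7 y=7 z=0

Derivation:
Step 1: thread B executes B1 (z = z - 2). Shared: x=2 y=1 z=0. PCs: A@0 B@1
Step 2: thread A executes A1 (x = x + 5). Shared: x=7 y=1 z=0. PCs: A@1 B@1
Step 3: thread A executes A2 (y = y + 3). Shared: x=7 y=4 z=0. PCs: A@2 B@1
Step 4: thread A executes A3 (y = x). Shared: x=7 y=7 z=0. PCs: A@3 B@1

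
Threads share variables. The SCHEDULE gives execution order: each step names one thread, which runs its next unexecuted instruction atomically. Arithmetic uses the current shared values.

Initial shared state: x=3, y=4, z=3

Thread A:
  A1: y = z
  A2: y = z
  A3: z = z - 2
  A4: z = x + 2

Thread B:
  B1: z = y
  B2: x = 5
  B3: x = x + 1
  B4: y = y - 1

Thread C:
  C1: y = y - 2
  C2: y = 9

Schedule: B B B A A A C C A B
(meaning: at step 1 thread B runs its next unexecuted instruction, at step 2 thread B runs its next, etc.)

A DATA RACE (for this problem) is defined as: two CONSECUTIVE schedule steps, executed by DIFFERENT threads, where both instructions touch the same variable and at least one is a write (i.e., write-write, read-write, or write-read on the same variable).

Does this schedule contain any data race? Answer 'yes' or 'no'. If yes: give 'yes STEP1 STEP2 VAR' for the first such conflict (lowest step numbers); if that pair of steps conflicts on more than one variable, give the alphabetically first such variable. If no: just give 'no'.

Answer: no

Derivation:
Steps 1,2: same thread (B). No race.
Steps 2,3: same thread (B). No race.
Steps 3,4: B(r=x,w=x) vs A(r=z,w=y). No conflict.
Steps 4,5: same thread (A). No race.
Steps 5,6: same thread (A). No race.
Steps 6,7: A(r=z,w=z) vs C(r=y,w=y). No conflict.
Steps 7,8: same thread (C). No race.
Steps 8,9: C(r=-,w=y) vs A(r=x,w=z). No conflict.
Steps 9,10: A(r=x,w=z) vs B(r=y,w=y). No conflict.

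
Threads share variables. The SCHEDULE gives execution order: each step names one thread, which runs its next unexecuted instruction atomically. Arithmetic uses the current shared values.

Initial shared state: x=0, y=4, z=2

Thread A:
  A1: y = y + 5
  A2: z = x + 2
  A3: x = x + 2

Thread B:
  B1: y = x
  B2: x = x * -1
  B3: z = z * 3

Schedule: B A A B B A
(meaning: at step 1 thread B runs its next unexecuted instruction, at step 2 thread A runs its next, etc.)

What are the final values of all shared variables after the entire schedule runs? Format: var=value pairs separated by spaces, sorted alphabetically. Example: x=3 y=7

Step 1: thread B executes B1 (y = x). Shared: x=0 y=0 z=2. PCs: A@0 B@1
Step 2: thread A executes A1 (y = y + 5). Shared: x=0 y=5 z=2. PCs: A@1 B@1
Step 3: thread A executes A2 (z = x + 2). Shared: x=0 y=5 z=2. PCs: A@2 B@1
Step 4: thread B executes B2 (x = x * -1). Shared: x=0 y=5 z=2. PCs: A@2 B@2
Step 5: thread B executes B3 (z = z * 3). Shared: x=0 y=5 z=6. PCs: A@2 B@3
Step 6: thread A executes A3 (x = x + 2). Shared: x=2 y=5 z=6. PCs: A@3 B@3

Answer: x=2 y=5 z=6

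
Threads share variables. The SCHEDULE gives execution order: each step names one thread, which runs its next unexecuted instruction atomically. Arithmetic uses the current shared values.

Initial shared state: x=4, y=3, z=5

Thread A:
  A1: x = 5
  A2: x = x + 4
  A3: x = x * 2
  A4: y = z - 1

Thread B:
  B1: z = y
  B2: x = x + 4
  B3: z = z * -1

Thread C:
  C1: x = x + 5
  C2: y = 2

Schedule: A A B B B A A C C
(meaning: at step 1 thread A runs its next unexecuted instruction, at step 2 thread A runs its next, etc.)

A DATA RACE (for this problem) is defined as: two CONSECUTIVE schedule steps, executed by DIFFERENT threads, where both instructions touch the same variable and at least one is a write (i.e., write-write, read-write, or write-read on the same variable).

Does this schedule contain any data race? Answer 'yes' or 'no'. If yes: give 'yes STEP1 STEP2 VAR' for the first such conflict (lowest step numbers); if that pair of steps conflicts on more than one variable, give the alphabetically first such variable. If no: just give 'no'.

Answer: no

Derivation:
Steps 1,2: same thread (A). No race.
Steps 2,3: A(r=x,w=x) vs B(r=y,w=z). No conflict.
Steps 3,4: same thread (B). No race.
Steps 4,5: same thread (B). No race.
Steps 5,6: B(r=z,w=z) vs A(r=x,w=x). No conflict.
Steps 6,7: same thread (A). No race.
Steps 7,8: A(r=z,w=y) vs C(r=x,w=x). No conflict.
Steps 8,9: same thread (C). No race.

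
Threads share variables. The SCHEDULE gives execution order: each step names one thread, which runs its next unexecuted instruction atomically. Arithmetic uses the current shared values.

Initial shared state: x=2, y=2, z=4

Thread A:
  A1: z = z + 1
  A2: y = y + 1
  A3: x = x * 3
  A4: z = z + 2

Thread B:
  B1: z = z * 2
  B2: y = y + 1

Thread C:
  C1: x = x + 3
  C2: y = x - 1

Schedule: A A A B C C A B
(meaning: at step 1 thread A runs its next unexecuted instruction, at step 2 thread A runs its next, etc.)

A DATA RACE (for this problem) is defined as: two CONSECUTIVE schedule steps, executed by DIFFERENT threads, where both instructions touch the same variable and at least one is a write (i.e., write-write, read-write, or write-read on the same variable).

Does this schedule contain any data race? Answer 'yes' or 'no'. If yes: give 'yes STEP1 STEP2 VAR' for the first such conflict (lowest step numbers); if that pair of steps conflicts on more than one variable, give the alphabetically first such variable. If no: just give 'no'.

Steps 1,2: same thread (A). No race.
Steps 2,3: same thread (A). No race.
Steps 3,4: A(r=x,w=x) vs B(r=z,w=z). No conflict.
Steps 4,5: B(r=z,w=z) vs C(r=x,w=x). No conflict.
Steps 5,6: same thread (C). No race.
Steps 6,7: C(r=x,w=y) vs A(r=z,w=z). No conflict.
Steps 7,8: A(r=z,w=z) vs B(r=y,w=y). No conflict.

Answer: no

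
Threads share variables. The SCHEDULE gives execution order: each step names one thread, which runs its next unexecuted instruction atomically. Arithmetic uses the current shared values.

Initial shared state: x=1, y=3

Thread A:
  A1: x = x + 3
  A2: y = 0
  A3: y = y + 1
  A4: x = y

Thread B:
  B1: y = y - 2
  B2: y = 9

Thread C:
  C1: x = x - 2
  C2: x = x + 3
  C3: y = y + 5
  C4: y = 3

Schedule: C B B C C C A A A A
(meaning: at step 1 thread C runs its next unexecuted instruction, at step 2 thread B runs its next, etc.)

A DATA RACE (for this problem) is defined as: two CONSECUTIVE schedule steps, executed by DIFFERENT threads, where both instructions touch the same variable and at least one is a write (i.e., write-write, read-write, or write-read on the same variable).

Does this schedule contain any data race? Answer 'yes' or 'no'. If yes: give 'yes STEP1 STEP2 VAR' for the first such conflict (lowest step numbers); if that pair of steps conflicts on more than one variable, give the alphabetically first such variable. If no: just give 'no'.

Answer: no

Derivation:
Steps 1,2: C(r=x,w=x) vs B(r=y,w=y). No conflict.
Steps 2,3: same thread (B). No race.
Steps 3,4: B(r=-,w=y) vs C(r=x,w=x). No conflict.
Steps 4,5: same thread (C). No race.
Steps 5,6: same thread (C). No race.
Steps 6,7: C(r=-,w=y) vs A(r=x,w=x). No conflict.
Steps 7,8: same thread (A). No race.
Steps 8,9: same thread (A). No race.
Steps 9,10: same thread (A). No race.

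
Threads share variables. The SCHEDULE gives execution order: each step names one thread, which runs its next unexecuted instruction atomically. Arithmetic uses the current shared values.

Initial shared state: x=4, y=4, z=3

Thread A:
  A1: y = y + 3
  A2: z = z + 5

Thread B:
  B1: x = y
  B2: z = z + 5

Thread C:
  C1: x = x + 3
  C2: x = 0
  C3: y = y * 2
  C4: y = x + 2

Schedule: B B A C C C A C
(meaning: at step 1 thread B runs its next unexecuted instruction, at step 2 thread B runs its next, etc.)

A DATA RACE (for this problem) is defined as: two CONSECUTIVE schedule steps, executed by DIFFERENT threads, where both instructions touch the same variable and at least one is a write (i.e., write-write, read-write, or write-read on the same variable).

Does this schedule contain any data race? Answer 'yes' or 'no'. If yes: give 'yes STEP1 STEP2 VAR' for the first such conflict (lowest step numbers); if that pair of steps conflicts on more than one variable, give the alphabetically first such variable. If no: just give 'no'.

Answer: no

Derivation:
Steps 1,2: same thread (B). No race.
Steps 2,3: B(r=z,w=z) vs A(r=y,w=y). No conflict.
Steps 3,4: A(r=y,w=y) vs C(r=x,w=x). No conflict.
Steps 4,5: same thread (C). No race.
Steps 5,6: same thread (C). No race.
Steps 6,7: C(r=y,w=y) vs A(r=z,w=z). No conflict.
Steps 7,8: A(r=z,w=z) vs C(r=x,w=y). No conflict.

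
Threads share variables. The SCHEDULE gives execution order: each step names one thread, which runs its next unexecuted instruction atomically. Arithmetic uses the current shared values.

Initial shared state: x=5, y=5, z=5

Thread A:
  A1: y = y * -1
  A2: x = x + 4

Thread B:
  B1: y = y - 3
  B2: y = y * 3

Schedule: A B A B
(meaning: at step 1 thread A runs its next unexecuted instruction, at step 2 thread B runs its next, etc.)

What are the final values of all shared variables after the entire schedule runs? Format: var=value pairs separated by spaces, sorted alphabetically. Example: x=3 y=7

Step 1: thread A executes A1 (y = y * -1). Shared: x=5 y=-5 z=5. PCs: A@1 B@0
Step 2: thread B executes B1 (y = y - 3). Shared: x=5 y=-8 z=5. PCs: A@1 B@1
Step 3: thread A executes A2 (x = x + 4). Shared: x=9 y=-8 z=5. PCs: A@2 B@1
Step 4: thread B executes B2 (y = y * 3). Shared: x=9 y=-24 z=5. PCs: A@2 B@2

Answer: x=9 y=-24 z=5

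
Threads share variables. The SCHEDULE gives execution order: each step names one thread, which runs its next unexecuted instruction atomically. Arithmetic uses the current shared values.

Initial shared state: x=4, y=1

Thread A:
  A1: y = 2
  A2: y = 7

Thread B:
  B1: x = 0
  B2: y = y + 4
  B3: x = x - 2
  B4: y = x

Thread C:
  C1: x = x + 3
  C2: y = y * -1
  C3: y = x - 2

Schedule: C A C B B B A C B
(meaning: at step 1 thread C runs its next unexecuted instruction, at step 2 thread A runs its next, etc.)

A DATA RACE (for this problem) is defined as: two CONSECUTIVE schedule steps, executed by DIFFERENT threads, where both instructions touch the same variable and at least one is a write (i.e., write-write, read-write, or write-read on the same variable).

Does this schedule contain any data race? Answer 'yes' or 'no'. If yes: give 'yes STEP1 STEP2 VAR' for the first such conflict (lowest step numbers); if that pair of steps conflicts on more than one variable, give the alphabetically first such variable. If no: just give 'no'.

Answer: yes 2 3 y

Derivation:
Steps 1,2: C(r=x,w=x) vs A(r=-,w=y). No conflict.
Steps 2,3: A(y = 2) vs C(y = y * -1). RACE on y (W-W).
Steps 3,4: C(r=y,w=y) vs B(r=-,w=x). No conflict.
Steps 4,5: same thread (B). No race.
Steps 5,6: same thread (B). No race.
Steps 6,7: B(r=x,w=x) vs A(r=-,w=y). No conflict.
Steps 7,8: A(y = 7) vs C(y = x - 2). RACE on y (W-W).
Steps 8,9: C(y = x - 2) vs B(y = x). RACE on y (W-W).
First conflict at steps 2,3.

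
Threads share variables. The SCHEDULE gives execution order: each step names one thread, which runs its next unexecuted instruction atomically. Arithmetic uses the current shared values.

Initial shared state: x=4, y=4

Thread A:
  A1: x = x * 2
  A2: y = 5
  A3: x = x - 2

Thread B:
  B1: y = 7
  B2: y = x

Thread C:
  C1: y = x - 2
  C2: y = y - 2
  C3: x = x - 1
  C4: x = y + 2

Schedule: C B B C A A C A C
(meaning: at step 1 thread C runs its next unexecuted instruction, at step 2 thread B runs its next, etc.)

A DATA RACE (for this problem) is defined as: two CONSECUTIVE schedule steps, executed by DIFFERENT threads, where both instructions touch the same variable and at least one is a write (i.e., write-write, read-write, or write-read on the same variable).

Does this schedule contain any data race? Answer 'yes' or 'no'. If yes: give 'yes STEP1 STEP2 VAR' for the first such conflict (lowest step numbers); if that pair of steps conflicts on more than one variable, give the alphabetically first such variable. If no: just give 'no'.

Steps 1,2: C(y = x - 2) vs B(y = 7). RACE on y (W-W).
Steps 2,3: same thread (B). No race.
Steps 3,4: B(y = x) vs C(y = y - 2). RACE on y (W-W).
Steps 4,5: C(r=y,w=y) vs A(r=x,w=x). No conflict.
Steps 5,6: same thread (A). No race.
Steps 6,7: A(r=-,w=y) vs C(r=x,w=x). No conflict.
Steps 7,8: C(x = x - 1) vs A(x = x - 2). RACE on x (W-W).
Steps 8,9: A(x = x - 2) vs C(x = y + 2). RACE on x (W-W).
First conflict at steps 1,2.

Answer: yes 1 2 y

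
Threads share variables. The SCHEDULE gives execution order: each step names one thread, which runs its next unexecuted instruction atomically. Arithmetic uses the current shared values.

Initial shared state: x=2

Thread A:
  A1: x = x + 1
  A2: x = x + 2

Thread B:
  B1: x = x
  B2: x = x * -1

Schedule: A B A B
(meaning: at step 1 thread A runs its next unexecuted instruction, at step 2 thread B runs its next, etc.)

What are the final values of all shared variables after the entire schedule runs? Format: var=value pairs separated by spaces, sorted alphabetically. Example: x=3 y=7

Answer: x=-5

Derivation:
Step 1: thread A executes A1 (x = x + 1). Shared: x=3. PCs: A@1 B@0
Step 2: thread B executes B1 (x = x). Shared: x=3. PCs: A@1 B@1
Step 3: thread A executes A2 (x = x + 2). Shared: x=5. PCs: A@2 B@1
Step 4: thread B executes B2 (x = x * -1). Shared: x=-5. PCs: A@2 B@2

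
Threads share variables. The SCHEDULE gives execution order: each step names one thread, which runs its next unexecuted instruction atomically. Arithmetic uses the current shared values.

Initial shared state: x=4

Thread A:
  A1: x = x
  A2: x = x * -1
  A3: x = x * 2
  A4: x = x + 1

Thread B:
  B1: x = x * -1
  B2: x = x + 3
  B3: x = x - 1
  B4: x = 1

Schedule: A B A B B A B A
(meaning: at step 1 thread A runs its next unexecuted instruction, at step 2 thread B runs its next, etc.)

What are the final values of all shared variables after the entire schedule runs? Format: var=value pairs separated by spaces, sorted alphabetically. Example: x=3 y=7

Step 1: thread A executes A1 (x = x). Shared: x=4. PCs: A@1 B@0
Step 2: thread B executes B1 (x = x * -1). Shared: x=-4. PCs: A@1 B@1
Step 3: thread A executes A2 (x = x * -1). Shared: x=4. PCs: A@2 B@1
Step 4: thread B executes B2 (x = x + 3). Shared: x=7. PCs: A@2 B@2
Step 5: thread B executes B3 (x = x - 1). Shared: x=6. PCs: A@2 B@3
Step 6: thread A executes A3 (x = x * 2). Shared: x=12. PCs: A@3 B@3
Step 7: thread B executes B4 (x = 1). Shared: x=1. PCs: A@3 B@4
Step 8: thread A executes A4 (x = x + 1). Shared: x=2. PCs: A@4 B@4

Answer: x=2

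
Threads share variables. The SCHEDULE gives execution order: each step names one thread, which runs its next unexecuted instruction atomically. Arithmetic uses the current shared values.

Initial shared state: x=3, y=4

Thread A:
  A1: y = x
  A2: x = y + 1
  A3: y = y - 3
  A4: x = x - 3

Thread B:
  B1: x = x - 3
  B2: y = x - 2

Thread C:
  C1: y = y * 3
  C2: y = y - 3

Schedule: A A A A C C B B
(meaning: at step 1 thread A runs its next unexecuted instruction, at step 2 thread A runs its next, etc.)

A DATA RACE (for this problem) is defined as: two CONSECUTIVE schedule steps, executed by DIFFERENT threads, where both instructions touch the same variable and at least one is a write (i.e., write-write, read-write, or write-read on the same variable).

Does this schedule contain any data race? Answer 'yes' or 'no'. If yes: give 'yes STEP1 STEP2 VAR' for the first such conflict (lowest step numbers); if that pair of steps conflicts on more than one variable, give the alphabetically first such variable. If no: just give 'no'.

Steps 1,2: same thread (A). No race.
Steps 2,3: same thread (A). No race.
Steps 3,4: same thread (A). No race.
Steps 4,5: A(r=x,w=x) vs C(r=y,w=y). No conflict.
Steps 5,6: same thread (C). No race.
Steps 6,7: C(r=y,w=y) vs B(r=x,w=x). No conflict.
Steps 7,8: same thread (B). No race.

Answer: no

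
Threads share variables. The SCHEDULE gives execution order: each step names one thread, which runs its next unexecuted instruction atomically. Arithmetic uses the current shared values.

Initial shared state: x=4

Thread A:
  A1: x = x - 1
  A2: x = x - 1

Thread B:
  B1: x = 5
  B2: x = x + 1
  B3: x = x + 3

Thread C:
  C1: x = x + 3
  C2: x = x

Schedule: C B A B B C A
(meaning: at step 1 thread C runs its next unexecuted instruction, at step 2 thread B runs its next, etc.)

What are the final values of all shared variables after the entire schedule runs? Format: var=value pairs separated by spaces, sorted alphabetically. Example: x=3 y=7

Step 1: thread C executes C1 (x = x + 3). Shared: x=7. PCs: A@0 B@0 C@1
Step 2: thread B executes B1 (x = 5). Shared: x=5. PCs: A@0 B@1 C@1
Step 3: thread A executes A1 (x = x - 1). Shared: x=4. PCs: A@1 B@1 C@1
Step 4: thread B executes B2 (x = x + 1). Shared: x=5. PCs: A@1 B@2 C@1
Step 5: thread B executes B3 (x = x + 3). Shared: x=8. PCs: A@1 B@3 C@1
Step 6: thread C executes C2 (x = x). Shared: x=8. PCs: A@1 B@3 C@2
Step 7: thread A executes A2 (x = x - 1). Shared: x=7. PCs: A@2 B@3 C@2

Answer: x=7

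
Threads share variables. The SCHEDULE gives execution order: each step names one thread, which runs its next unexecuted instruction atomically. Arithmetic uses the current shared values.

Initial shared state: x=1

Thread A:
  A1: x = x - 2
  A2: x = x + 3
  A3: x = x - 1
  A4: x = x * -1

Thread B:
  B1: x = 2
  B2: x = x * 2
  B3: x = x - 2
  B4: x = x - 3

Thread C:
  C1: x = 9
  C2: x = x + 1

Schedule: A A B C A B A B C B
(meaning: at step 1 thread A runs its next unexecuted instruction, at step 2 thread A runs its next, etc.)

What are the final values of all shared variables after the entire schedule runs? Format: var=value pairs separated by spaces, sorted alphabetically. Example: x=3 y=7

Step 1: thread A executes A1 (x = x - 2). Shared: x=-1. PCs: A@1 B@0 C@0
Step 2: thread A executes A2 (x = x + 3). Shared: x=2. PCs: A@2 B@0 C@0
Step 3: thread B executes B1 (x = 2). Shared: x=2. PCs: A@2 B@1 C@0
Step 4: thread C executes C1 (x = 9). Shared: x=9. PCs: A@2 B@1 C@1
Step 5: thread A executes A3 (x = x - 1). Shared: x=8. PCs: A@3 B@1 C@1
Step 6: thread B executes B2 (x = x * 2). Shared: x=16. PCs: A@3 B@2 C@1
Step 7: thread A executes A4 (x = x * -1). Shared: x=-16. PCs: A@4 B@2 C@1
Step 8: thread B executes B3 (x = x - 2). Shared: x=-18. PCs: A@4 B@3 C@1
Step 9: thread C executes C2 (x = x + 1). Shared: x=-17. PCs: A@4 B@3 C@2
Step 10: thread B executes B4 (x = x - 3). Shared: x=-20. PCs: A@4 B@4 C@2

Answer: x=-20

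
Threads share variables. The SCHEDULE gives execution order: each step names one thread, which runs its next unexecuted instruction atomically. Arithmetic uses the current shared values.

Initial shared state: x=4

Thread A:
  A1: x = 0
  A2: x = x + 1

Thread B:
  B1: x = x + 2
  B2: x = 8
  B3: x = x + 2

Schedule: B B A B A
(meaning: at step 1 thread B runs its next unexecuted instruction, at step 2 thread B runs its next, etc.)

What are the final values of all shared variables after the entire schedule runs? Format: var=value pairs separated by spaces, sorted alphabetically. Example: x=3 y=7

Answer: x=3

Derivation:
Step 1: thread B executes B1 (x = x + 2). Shared: x=6. PCs: A@0 B@1
Step 2: thread B executes B2 (x = 8). Shared: x=8. PCs: A@0 B@2
Step 3: thread A executes A1 (x = 0). Shared: x=0. PCs: A@1 B@2
Step 4: thread B executes B3 (x = x + 2). Shared: x=2. PCs: A@1 B@3
Step 5: thread A executes A2 (x = x + 1). Shared: x=3. PCs: A@2 B@3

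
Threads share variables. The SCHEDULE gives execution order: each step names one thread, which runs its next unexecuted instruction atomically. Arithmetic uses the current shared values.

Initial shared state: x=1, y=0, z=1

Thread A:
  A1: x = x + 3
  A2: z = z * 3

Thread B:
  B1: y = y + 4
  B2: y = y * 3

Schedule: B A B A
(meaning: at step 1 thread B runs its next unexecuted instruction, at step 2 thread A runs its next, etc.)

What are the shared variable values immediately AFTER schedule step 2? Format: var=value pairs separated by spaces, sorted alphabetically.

Answer: x=4 y=4 z=1

Derivation:
Step 1: thread B executes B1 (y = y + 4). Shared: x=1 y=4 z=1. PCs: A@0 B@1
Step 2: thread A executes A1 (x = x + 3). Shared: x=4 y=4 z=1. PCs: A@1 B@1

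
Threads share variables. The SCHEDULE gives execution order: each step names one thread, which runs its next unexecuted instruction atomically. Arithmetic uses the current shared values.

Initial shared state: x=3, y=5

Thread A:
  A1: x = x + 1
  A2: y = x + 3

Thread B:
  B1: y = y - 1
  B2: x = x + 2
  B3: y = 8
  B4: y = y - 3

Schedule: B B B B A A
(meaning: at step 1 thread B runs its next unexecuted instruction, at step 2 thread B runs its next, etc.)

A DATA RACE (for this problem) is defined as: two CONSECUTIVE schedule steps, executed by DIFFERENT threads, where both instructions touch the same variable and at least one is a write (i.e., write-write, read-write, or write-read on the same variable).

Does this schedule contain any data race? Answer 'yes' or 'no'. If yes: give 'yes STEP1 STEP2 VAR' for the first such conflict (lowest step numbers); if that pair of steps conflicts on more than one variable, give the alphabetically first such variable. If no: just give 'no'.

Steps 1,2: same thread (B). No race.
Steps 2,3: same thread (B). No race.
Steps 3,4: same thread (B). No race.
Steps 4,5: B(r=y,w=y) vs A(r=x,w=x). No conflict.
Steps 5,6: same thread (A). No race.

Answer: no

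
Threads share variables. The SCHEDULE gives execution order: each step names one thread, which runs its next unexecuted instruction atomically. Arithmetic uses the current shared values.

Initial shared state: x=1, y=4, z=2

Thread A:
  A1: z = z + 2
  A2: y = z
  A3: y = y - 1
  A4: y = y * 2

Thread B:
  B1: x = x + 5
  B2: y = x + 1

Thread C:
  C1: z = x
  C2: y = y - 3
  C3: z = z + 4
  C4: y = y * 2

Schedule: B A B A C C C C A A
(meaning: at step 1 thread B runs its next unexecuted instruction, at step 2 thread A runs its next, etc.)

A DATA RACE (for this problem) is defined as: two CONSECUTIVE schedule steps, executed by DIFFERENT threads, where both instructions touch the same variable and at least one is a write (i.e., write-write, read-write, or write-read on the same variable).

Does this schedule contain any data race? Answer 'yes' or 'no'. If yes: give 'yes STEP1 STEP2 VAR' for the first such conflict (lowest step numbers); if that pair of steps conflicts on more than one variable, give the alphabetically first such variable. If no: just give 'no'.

Steps 1,2: B(r=x,w=x) vs A(r=z,w=z). No conflict.
Steps 2,3: A(r=z,w=z) vs B(r=x,w=y). No conflict.
Steps 3,4: B(y = x + 1) vs A(y = z). RACE on y (W-W).
Steps 4,5: A(y = z) vs C(z = x). RACE on z (R-W).
Steps 5,6: same thread (C). No race.
Steps 6,7: same thread (C). No race.
Steps 7,8: same thread (C). No race.
Steps 8,9: C(y = y * 2) vs A(y = y - 1). RACE on y (W-W).
Steps 9,10: same thread (A). No race.
First conflict at steps 3,4.

Answer: yes 3 4 y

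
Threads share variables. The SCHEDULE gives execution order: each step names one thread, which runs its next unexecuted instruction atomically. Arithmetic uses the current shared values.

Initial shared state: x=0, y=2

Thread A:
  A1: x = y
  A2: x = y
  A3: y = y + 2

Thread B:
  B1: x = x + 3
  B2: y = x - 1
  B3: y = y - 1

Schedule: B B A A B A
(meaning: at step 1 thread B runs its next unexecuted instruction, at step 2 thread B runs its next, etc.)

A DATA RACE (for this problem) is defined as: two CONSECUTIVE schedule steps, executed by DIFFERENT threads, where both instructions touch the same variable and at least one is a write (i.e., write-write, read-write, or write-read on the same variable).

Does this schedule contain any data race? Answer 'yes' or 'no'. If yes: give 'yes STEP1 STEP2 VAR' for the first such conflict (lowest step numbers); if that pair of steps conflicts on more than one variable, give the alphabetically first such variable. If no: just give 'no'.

Steps 1,2: same thread (B). No race.
Steps 2,3: B(y = x - 1) vs A(x = y). RACE on x (R-W), y (W-R). Multiple vars; alphabetically first is x.
Steps 3,4: same thread (A). No race.
Steps 4,5: A(x = y) vs B(y = y - 1). RACE on y (R-W).
Steps 5,6: B(y = y - 1) vs A(y = y + 2). RACE on y (W-W).
First conflict at steps 2,3.

Answer: yes 2 3 x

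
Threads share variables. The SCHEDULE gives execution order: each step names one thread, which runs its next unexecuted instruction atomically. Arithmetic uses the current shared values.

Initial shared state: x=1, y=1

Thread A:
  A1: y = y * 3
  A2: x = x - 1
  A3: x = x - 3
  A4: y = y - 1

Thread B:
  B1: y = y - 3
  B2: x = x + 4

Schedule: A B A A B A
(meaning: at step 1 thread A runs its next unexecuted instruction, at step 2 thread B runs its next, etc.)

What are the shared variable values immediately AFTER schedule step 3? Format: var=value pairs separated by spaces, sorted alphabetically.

Step 1: thread A executes A1 (y = y * 3). Shared: x=1 y=3. PCs: A@1 B@0
Step 2: thread B executes B1 (y = y - 3). Shared: x=1 y=0. PCs: A@1 B@1
Step 3: thread A executes A2 (x = x - 1). Shared: x=0 y=0. PCs: A@2 B@1

Answer: x=0 y=0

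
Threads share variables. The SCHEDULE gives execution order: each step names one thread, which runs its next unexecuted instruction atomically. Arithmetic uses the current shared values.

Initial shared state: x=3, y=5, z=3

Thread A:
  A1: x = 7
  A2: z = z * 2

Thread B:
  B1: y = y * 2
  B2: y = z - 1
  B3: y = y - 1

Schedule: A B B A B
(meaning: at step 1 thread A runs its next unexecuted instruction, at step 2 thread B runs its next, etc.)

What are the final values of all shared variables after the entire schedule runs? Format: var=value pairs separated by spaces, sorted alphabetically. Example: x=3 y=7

Step 1: thread A executes A1 (x = 7). Shared: x=7 y=5 z=3. PCs: A@1 B@0
Step 2: thread B executes B1 (y = y * 2). Shared: x=7 y=10 z=3. PCs: A@1 B@1
Step 3: thread B executes B2 (y = z - 1). Shared: x=7 y=2 z=3. PCs: A@1 B@2
Step 4: thread A executes A2 (z = z * 2). Shared: x=7 y=2 z=6. PCs: A@2 B@2
Step 5: thread B executes B3 (y = y - 1). Shared: x=7 y=1 z=6. PCs: A@2 B@3

Answer: x=7 y=1 z=6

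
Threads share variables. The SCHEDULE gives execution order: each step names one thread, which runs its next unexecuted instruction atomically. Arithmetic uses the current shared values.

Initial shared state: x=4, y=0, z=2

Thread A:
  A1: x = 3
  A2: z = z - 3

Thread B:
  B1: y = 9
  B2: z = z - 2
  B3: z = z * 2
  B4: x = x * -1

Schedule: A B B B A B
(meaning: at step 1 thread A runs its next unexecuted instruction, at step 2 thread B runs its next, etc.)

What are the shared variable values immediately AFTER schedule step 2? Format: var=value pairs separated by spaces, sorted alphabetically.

Answer: x=3 y=9 z=2

Derivation:
Step 1: thread A executes A1 (x = 3). Shared: x=3 y=0 z=2. PCs: A@1 B@0
Step 2: thread B executes B1 (y = 9). Shared: x=3 y=9 z=2. PCs: A@1 B@1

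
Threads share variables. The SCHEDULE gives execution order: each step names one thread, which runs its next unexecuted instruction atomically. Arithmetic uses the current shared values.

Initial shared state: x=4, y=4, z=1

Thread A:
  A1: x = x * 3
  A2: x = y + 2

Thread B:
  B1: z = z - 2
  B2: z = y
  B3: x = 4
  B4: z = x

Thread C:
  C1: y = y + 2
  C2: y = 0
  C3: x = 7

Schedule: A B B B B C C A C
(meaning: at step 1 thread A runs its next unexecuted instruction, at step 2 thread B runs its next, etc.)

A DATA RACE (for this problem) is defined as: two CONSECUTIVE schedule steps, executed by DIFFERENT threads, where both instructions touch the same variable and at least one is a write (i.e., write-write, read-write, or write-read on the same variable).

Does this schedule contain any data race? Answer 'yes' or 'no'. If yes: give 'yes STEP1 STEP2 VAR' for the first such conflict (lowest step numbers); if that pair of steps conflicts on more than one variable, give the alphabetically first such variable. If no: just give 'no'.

Steps 1,2: A(r=x,w=x) vs B(r=z,w=z). No conflict.
Steps 2,3: same thread (B). No race.
Steps 3,4: same thread (B). No race.
Steps 4,5: same thread (B). No race.
Steps 5,6: B(r=x,w=z) vs C(r=y,w=y). No conflict.
Steps 6,7: same thread (C). No race.
Steps 7,8: C(y = 0) vs A(x = y + 2). RACE on y (W-R).
Steps 8,9: A(x = y + 2) vs C(x = 7). RACE on x (W-W).
First conflict at steps 7,8.

Answer: yes 7 8 y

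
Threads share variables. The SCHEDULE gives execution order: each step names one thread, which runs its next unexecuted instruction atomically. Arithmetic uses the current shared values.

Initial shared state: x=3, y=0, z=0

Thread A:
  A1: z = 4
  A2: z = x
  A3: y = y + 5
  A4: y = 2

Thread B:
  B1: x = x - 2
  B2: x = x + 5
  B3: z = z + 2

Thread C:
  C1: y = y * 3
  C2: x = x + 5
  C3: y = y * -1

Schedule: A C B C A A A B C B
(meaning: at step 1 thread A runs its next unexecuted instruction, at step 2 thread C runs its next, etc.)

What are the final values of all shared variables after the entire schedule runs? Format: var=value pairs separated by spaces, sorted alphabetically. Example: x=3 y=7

Answer: x=11 y=-2 z=8

Derivation:
Step 1: thread A executes A1 (z = 4). Shared: x=3 y=0 z=4. PCs: A@1 B@0 C@0
Step 2: thread C executes C1 (y = y * 3). Shared: x=3 y=0 z=4. PCs: A@1 B@0 C@1
Step 3: thread B executes B1 (x = x - 2). Shared: x=1 y=0 z=4. PCs: A@1 B@1 C@1
Step 4: thread C executes C2 (x = x + 5). Shared: x=6 y=0 z=4. PCs: A@1 B@1 C@2
Step 5: thread A executes A2 (z = x). Shared: x=6 y=0 z=6. PCs: A@2 B@1 C@2
Step 6: thread A executes A3 (y = y + 5). Shared: x=6 y=5 z=6. PCs: A@3 B@1 C@2
Step 7: thread A executes A4 (y = 2). Shared: x=6 y=2 z=6. PCs: A@4 B@1 C@2
Step 8: thread B executes B2 (x = x + 5). Shared: x=11 y=2 z=6. PCs: A@4 B@2 C@2
Step 9: thread C executes C3 (y = y * -1). Shared: x=11 y=-2 z=6. PCs: A@4 B@2 C@3
Step 10: thread B executes B3 (z = z + 2). Shared: x=11 y=-2 z=8. PCs: A@4 B@3 C@3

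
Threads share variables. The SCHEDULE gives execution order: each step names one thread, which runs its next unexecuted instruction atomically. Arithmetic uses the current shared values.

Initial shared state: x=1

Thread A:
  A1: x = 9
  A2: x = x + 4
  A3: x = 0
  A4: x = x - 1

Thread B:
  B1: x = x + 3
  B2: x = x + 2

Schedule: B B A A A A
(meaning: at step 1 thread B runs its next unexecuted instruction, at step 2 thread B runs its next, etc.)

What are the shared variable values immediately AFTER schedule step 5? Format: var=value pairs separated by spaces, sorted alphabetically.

Step 1: thread B executes B1 (x = x + 3). Shared: x=4. PCs: A@0 B@1
Step 2: thread B executes B2 (x = x + 2). Shared: x=6. PCs: A@0 B@2
Step 3: thread A executes A1 (x = 9). Shared: x=9. PCs: A@1 B@2
Step 4: thread A executes A2 (x = x + 4). Shared: x=13. PCs: A@2 B@2
Step 5: thread A executes A3 (x = 0). Shared: x=0. PCs: A@3 B@2

Answer: x=0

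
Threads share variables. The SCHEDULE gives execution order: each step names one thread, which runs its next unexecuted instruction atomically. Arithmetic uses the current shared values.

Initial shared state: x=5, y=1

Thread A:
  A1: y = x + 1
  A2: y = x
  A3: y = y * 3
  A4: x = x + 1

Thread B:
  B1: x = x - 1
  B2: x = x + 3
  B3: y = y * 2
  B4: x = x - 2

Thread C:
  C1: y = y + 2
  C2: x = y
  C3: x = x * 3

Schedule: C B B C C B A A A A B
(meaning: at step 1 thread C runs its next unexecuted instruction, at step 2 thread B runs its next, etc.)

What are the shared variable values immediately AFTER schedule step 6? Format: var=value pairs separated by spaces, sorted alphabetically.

Answer: x=9 y=6

Derivation:
Step 1: thread C executes C1 (y = y + 2). Shared: x=5 y=3. PCs: A@0 B@0 C@1
Step 2: thread B executes B1 (x = x - 1). Shared: x=4 y=3. PCs: A@0 B@1 C@1
Step 3: thread B executes B2 (x = x + 3). Shared: x=7 y=3. PCs: A@0 B@2 C@1
Step 4: thread C executes C2 (x = y). Shared: x=3 y=3. PCs: A@0 B@2 C@2
Step 5: thread C executes C3 (x = x * 3). Shared: x=9 y=3. PCs: A@0 B@2 C@3
Step 6: thread B executes B3 (y = y * 2). Shared: x=9 y=6. PCs: A@0 B@3 C@3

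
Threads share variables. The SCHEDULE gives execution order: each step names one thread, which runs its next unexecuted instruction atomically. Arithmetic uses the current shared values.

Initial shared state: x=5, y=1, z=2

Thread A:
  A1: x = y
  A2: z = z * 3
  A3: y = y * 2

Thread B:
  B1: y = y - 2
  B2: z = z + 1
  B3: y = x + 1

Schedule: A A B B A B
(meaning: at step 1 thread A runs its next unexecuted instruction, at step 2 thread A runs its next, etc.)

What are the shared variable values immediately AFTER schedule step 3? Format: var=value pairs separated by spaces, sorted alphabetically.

Step 1: thread A executes A1 (x = y). Shared: x=1 y=1 z=2. PCs: A@1 B@0
Step 2: thread A executes A2 (z = z * 3). Shared: x=1 y=1 z=6. PCs: A@2 B@0
Step 3: thread B executes B1 (y = y - 2). Shared: x=1 y=-1 z=6. PCs: A@2 B@1

Answer: x=1 y=-1 z=6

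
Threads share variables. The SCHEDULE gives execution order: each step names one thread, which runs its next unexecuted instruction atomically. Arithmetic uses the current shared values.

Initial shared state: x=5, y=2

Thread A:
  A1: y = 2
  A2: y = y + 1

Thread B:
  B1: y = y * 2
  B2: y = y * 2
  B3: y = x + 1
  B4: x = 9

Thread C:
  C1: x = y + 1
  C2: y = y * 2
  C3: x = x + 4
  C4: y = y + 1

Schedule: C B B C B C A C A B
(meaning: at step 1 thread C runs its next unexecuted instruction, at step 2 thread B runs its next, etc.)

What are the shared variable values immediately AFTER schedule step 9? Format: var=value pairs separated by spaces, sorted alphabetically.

Answer: x=7 y=4

Derivation:
Step 1: thread C executes C1 (x = y + 1). Shared: x=3 y=2. PCs: A@0 B@0 C@1
Step 2: thread B executes B1 (y = y * 2). Shared: x=3 y=4. PCs: A@0 B@1 C@1
Step 3: thread B executes B2 (y = y * 2). Shared: x=3 y=8. PCs: A@0 B@2 C@1
Step 4: thread C executes C2 (y = y * 2). Shared: x=3 y=16. PCs: A@0 B@2 C@2
Step 5: thread B executes B3 (y = x + 1). Shared: x=3 y=4. PCs: A@0 B@3 C@2
Step 6: thread C executes C3 (x = x + 4). Shared: x=7 y=4. PCs: A@0 B@3 C@3
Step 7: thread A executes A1 (y = 2). Shared: x=7 y=2. PCs: A@1 B@3 C@3
Step 8: thread C executes C4 (y = y + 1). Shared: x=7 y=3. PCs: A@1 B@3 C@4
Step 9: thread A executes A2 (y = y + 1). Shared: x=7 y=4. PCs: A@2 B@3 C@4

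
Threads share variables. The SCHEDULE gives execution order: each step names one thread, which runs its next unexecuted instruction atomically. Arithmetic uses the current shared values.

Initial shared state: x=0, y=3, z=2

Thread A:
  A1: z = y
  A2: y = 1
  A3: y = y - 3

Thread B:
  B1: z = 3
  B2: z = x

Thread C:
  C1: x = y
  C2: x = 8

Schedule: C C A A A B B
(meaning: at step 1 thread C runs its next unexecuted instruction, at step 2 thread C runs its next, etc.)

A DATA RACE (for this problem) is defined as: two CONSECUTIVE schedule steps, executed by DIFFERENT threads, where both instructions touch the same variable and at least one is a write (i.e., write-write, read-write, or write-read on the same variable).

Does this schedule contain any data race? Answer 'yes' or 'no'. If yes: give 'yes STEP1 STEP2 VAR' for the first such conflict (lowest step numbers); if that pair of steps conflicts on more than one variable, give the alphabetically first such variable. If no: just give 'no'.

Answer: no

Derivation:
Steps 1,2: same thread (C). No race.
Steps 2,3: C(r=-,w=x) vs A(r=y,w=z). No conflict.
Steps 3,4: same thread (A). No race.
Steps 4,5: same thread (A). No race.
Steps 5,6: A(r=y,w=y) vs B(r=-,w=z). No conflict.
Steps 6,7: same thread (B). No race.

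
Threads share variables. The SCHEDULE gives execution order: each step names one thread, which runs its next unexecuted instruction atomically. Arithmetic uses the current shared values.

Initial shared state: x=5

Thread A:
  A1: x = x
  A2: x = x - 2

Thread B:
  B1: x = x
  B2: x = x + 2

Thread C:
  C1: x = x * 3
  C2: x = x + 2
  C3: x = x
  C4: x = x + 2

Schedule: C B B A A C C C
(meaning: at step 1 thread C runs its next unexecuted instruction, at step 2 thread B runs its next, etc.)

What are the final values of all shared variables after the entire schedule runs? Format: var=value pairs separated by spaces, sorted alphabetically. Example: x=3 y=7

Step 1: thread C executes C1 (x = x * 3). Shared: x=15. PCs: A@0 B@0 C@1
Step 2: thread B executes B1 (x = x). Shared: x=15. PCs: A@0 B@1 C@1
Step 3: thread B executes B2 (x = x + 2). Shared: x=17. PCs: A@0 B@2 C@1
Step 4: thread A executes A1 (x = x). Shared: x=17. PCs: A@1 B@2 C@1
Step 5: thread A executes A2 (x = x - 2). Shared: x=15. PCs: A@2 B@2 C@1
Step 6: thread C executes C2 (x = x + 2). Shared: x=17. PCs: A@2 B@2 C@2
Step 7: thread C executes C3 (x = x). Shared: x=17. PCs: A@2 B@2 C@3
Step 8: thread C executes C4 (x = x + 2). Shared: x=19. PCs: A@2 B@2 C@4

Answer: x=19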